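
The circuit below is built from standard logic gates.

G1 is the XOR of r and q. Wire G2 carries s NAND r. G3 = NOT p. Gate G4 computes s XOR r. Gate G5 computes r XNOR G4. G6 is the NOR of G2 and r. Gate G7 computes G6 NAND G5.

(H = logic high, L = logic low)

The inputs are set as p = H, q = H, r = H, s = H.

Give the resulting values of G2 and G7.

G2 = L; G7 = H

G2 = s NAND r = H NAND H = L
G4 = s XOR r = H XOR H = L
G5 = r XNOR G4 = H XNOR L = L
G6 = G2 NOR r = L NOR H = L
G7 = G6 NAND G5 = L NAND L = H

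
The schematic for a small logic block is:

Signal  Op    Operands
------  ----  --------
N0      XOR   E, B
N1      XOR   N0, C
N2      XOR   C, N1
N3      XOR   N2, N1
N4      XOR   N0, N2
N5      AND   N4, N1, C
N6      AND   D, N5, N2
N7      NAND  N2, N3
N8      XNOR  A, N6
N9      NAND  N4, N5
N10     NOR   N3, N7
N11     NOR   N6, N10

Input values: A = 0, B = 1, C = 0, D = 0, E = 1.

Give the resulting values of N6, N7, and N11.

N6 = 0, N7 = 1, N11 = 1

N0 = E XOR B = 1 XOR 1 = 0
N1 = N0 XOR C = 0 XOR 0 = 0
N2 = C XOR N1 = 0 XOR 0 = 0
N3 = N2 XOR N1 = 0 XOR 0 = 0
N4 = N0 XOR N2 = 0 XOR 0 = 0
N5 = N4 AND N1 AND C = 0 AND 0 AND 0 = 0
N6 = D AND N5 AND N2 = 0 AND 0 AND 0 = 0
N7 = N2 NAND N3 = 0 NAND 0 = 1
N10 = N3 NOR N7 = 0 NOR 1 = 0
N11 = N6 NOR N10 = 0 NOR 0 = 1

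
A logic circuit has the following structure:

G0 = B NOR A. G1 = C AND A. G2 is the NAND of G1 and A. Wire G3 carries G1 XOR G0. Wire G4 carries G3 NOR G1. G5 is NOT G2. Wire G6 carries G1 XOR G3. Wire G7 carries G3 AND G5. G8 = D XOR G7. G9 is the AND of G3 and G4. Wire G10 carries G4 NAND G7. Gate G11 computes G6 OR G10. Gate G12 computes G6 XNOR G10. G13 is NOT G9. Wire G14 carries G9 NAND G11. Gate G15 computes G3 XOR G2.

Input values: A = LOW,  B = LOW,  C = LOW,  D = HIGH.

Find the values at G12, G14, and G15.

G0 = B NOR A = LOW NOR LOW = HIGH
G1 = C AND A = LOW AND LOW = LOW
G2 = G1 NAND A = LOW NAND LOW = HIGH
G3 = G1 XOR G0 = LOW XOR HIGH = HIGH
G4 = G3 NOR G1 = HIGH NOR LOW = LOW
G5 = NOT G2 = NOT HIGH = LOW
G6 = G1 XOR G3 = LOW XOR HIGH = HIGH
G7 = G3 AND G5 = HIGH AND LOW = LOW
G9 = G3 AND G4 = HIGH AND LOW = LOW
G10 = G4 NAND G7 = LOW NAND LOW = HIGH
G11 = G6 OR G10 = HIGH OR HIGH = HIGH
G12 = G6 XNOR G10 = HIGH XNOR HIGH = HIGH
G14 = G9 NAND G11 = LOW NAND HIGH = HIGH
G15 = G3 XOR G2 = HIGH XOR HIGH = LOW

G12 = HIGH; G14 = HIGH; G15 = LOW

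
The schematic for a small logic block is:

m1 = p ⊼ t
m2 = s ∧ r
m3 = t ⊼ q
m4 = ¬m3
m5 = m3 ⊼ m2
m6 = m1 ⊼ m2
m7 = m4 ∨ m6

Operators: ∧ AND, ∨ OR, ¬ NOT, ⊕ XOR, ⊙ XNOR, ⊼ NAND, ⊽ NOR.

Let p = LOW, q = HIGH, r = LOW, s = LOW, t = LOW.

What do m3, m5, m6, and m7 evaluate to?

m3 = HIGH  m5 = HIGH  m6 = HIGH  m7 = HIGH

m1 = p NAND t = LOW NAND LOW = HIGH
m2 = s AND r = LOW AND LOW = LOW
m3 = t NAND q = LOW NAND HIGH = HIGH
m4 = NOT m3 = NOT HIGH = LOW
m5 = m3 NAND m2 = HIGH NAND LOW = HIGH
m6 = m1 NAND m2 = HIGH NAND LOW = HIGH
m7 = m4 OR m6 = LOW OR HIGH = HIGH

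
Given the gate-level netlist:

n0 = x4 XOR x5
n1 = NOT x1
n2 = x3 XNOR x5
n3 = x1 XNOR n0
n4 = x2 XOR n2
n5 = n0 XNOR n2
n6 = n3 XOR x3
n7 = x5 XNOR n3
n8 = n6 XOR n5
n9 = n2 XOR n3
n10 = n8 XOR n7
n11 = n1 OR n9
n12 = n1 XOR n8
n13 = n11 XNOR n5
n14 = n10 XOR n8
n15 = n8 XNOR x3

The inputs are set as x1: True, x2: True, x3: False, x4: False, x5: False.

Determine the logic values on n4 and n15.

n0 = x4 XOR x5 = False XOR False = False
n2 = x3 XNOR x5 = False XNOR False = True
n3 = x1 XNOR n0 = True XNOR False = False
n4 = x2 XOR n2 = True XOR True = False
n5 = n0 XNOR n2 = False XNOR True = False
n6 = n3 XOR x3 = False XOR False = False
n8 = n6 XOR n5 = False XOR False = False
n15 = n8 XNOR x3 = False XNOR False = True

n4 = False; n15 = True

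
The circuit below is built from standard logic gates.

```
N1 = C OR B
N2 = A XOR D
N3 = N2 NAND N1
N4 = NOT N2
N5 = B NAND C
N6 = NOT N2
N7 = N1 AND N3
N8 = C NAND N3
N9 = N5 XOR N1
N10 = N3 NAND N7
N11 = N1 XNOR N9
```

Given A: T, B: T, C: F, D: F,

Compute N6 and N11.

N1 = C OR B = F OR T = T
N2 = A XOR D = T XOR F = T
N5 = B NAND C = T NAND F = T
N6 = NOT N2 = NOT T = F
N9 = N5 XOR N1 = T XOR T = F
N11 = N1 XNOR N9 = T XNOR F = F

N6 = F; N11 = F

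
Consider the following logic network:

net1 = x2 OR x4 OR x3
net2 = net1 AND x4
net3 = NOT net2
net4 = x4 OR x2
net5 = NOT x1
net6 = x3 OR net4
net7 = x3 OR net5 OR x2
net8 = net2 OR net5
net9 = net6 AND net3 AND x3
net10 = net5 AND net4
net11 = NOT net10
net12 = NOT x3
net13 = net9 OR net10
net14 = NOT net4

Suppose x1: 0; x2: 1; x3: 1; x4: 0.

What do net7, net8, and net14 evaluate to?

net7 = 1, net8 = 1, net14 = 0

net1 = x2 OR x4 OR x3 = 1 OR 0 OR 1 = 1
net2 = net1 AND x4 = 1 AND 0 = 0
net4 = x4 OR x2 = 0 OR 1 = 1
net5 = NOT x1 = NOT 0 = 1
net7 = x3 OR net5 OR x2 = 1 OR 1 OR 1 = 1
net8 = net2 OR net5 = 0 OR 1 = 1
net14 = NOT net4 = NOT 1 = 0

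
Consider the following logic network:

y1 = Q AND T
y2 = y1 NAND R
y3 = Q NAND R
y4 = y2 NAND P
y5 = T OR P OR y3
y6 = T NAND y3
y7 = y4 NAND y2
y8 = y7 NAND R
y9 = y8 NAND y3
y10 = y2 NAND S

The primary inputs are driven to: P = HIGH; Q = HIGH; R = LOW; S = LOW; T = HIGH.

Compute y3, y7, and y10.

y3 = HIGH  y7 = HIGH  y10 = HIGH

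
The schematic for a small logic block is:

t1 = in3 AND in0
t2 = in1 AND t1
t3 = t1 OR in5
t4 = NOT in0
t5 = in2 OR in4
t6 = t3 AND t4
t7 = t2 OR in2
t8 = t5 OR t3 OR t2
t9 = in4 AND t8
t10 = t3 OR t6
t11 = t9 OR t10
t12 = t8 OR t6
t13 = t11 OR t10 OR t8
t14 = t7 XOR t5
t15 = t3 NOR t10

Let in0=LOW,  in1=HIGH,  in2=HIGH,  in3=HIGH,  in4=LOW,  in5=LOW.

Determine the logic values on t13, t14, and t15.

t13 = HIGH, t14 = LOW, t15 = HIGH

t1 = in3 AND in0 = HIGH AND LOW = LOW
t2 = in1 AND t1 = HIGH AND LOW = LOW
t3 = t1 OR in5 = LOW OR LOW = LOW
t4 = NOT in0 = NOT LOW = HIGH
t5 = in2 OR in4 = HIGH OR LOW = HIGH
t6 = t3 AND t4 = LOW AND HIGH = LOW
t7 = t2 OR in2 = LOW OR HIGH = HIGH
t8 = t5 OR t3 OR t2 = HIGH OR LOW OR LOW = HIGH
t9 = in4 AND t8 = LOW AND HIGH = LOW
t10 = t3 OR t6 = LOW OR LOW = LOW
t11 = t9 OR t10 = LOW OR LOW = LOW
t13 = t11 OR t10 OR t8 = LOW OR LOW OR HIGH = HIGH
t14 = t7 XOR t5 = HIGH XOR HIGH = LOW
t15 = t3 NOR t10 = LOW NOR LOW = HIGH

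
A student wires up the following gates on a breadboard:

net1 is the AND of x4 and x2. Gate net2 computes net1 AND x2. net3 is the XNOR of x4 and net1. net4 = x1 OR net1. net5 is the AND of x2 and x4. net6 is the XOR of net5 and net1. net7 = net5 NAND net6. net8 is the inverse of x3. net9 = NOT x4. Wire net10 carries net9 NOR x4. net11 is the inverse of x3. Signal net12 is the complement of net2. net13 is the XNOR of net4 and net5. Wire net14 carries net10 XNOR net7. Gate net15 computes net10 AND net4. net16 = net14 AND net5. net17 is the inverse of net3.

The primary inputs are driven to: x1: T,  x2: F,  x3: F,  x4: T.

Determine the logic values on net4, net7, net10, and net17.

net4 = T; net7 = T; net10 = F; net17 = T

net1 = x4 AND x2 = T AND F = F
net3 = x4 XNOR net1 = T XNOR F = F
net4 = x1 OR net1 = T OR F = T
net5 = x2 AND x4 = F AND T = F
net6 = net5 XOR net1 = F XOR F = F
net7 = net5 NAND net6 = F NAND F = T
net9 = NOT x4 = NOT T = F
net10 = net9 NOR x4 = F NOR T = F
net17 = NOT net3 = NOT F = T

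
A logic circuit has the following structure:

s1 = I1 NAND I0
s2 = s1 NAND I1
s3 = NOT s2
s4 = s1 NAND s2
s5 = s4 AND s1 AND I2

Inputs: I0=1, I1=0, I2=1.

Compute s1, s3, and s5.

s1 = I1 NAND I0 = 0 NAND 1 = 1
s2 = s1 NAND I1 = 1 NAND 0 = 1
s3 = NOT s2 = NOT 1 = 0
s4 = s1 NAND s2 = 1 NAND 1 = 0
s5 = s4 AND s1 AND I2 = 0 AND 1 AND 1 = 0

s1 = 1; s3 = 0; s5 = 0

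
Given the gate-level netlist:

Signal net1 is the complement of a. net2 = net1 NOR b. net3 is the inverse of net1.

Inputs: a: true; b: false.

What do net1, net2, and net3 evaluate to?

net1 = false, net2 = true, net3 = true

net1 = NOT a = NOT true = false
net2 = net1 NOR b = false NOR false = true
net3 = NOT net1 = NOT false = true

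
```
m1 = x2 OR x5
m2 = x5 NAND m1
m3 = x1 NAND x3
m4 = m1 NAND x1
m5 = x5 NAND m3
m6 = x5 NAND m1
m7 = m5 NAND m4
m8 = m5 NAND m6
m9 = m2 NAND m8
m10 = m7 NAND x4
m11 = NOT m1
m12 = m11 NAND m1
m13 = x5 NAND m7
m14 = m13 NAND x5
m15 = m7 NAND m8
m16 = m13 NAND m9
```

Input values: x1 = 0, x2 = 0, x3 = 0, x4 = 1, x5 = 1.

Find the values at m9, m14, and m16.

m1 = x2 OR x5 = 0 OR 1 = 1
m2 = x5 NAND m1 = 1 NAND 1 = 0
m3 = x1 NAND x3 = 0 NAND 0 = 1
m4 = m1 NAND x1 = 1 NAND 0 = 1
m5 = x5 NAND m3 = 1 NAND 1 = 0
m6 = x5 NAND m1 = 1 NAND 1 = 0
m7 = m5 NAND m4 = 0 NAND 1 = 1
m8 = m5 NAND m6 = 0 NAND 0 = 1
m9 = m2 NAND m8 = 0 NAND 1 = 1
m13 = x5 NAND m7 = 1 NAND 1 = 0
m14 = m13 NAND x5 = 0 NAND 1 = 1
m16 = m13 NAND m9 = 0 NAND 1 = 1

m9 = 1; m14 = 1; m16 = 1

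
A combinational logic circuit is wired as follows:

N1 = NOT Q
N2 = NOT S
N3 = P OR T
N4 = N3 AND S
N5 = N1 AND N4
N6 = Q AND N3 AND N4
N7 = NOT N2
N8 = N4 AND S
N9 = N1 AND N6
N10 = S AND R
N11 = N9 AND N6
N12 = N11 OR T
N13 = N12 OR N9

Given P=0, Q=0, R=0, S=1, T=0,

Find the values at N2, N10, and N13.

N2 = 0; N10 = 0; N13 = 0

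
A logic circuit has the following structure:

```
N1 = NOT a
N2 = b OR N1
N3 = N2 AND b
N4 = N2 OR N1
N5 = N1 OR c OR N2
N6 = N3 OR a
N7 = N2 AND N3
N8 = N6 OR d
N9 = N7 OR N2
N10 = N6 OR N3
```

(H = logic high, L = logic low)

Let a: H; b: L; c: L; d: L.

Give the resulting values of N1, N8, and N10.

N1 = NOT a = NOT H = L
N2 = b OR N1 = L OR L = L
N3 = N2 AND b = L AND L = L
N6 = N3 OR a = L OR H = H
N8 = N6 OR d = H OR L = H
N10 = N6 OR N3 = H OR L = H

N1 = L, N8 = H, N10 = H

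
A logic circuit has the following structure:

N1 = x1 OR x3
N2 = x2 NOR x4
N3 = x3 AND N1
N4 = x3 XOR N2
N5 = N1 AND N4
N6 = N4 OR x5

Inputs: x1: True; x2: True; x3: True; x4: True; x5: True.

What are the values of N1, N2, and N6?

N1 = x1 OR x3 = True OR True = True
N2 = x2 NOR x4 = True NOR True = False
N4 = x3 XOR N2 = True XOR False = True
N6 = N4 OR x5 = True OR True = True

N1 = True  N2 = False  N6 = True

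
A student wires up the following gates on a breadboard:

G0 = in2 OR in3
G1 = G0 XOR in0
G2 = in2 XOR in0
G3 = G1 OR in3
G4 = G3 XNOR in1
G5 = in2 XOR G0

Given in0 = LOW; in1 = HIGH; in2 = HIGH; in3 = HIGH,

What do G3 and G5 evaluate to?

G0 = in2 OR in3 = HIGH OR HIGH = HIGH
G1 = G0 XOR in0 = HIGH XOR LOW = HIGH
G3 = G1 OR in3 = HIGH OR HIGH = HIGH
G5 = in2 XOR G0 = HIGH XOR HIGH = LOW

G3 = HIGH, G5 = LOW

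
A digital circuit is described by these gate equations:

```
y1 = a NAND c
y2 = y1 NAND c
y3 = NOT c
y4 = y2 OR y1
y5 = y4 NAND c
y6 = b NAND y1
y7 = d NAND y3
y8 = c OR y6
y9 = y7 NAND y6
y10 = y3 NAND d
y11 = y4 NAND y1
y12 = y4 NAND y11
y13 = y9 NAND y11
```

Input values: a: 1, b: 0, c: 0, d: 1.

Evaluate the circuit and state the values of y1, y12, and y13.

y1 = 1, y12 = 1, y13 = 1

y1 = a NAND c = 1 NAND 0 = 1
y2 = y1 NAND c = 1 NAND 0 = 1
y3 = NOT c = NOT 0 = 1
y4 = y2 OR y1 = 1 OR 1 = 1
y6 = b NAND y1 = 0 NAND 1 = 1
y7 = d NAND y3 = 1 NAND 1 = 0
y9 = y7 NAND y6 = 0 NAND 1 = 1
y11 = y4 NAND y1 = 1 NAND 1 = 0
y12 = y4 NAND y11 = 1 NAND 0 = 1
y13 = y9 NAND y11 = 1 NAND 0 = 1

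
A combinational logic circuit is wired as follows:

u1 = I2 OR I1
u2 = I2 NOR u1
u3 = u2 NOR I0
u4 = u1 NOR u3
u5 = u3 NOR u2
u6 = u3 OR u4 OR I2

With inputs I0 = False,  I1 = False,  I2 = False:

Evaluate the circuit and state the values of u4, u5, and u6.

u4 = True, u5 = False, u6 = True

u1 = I2 OR I1 = False OR False = False
u2 = I2 NOR u1 = False NOR False = True
u3 = u2 NOR I0 = True NOR False = False
u4 = u1 NOR u3 = False NOR False = True
u5 = u3 NOR u2 = False NOR True = False
u6 = u3 OR u4 OR I2 = False OR True OR False = True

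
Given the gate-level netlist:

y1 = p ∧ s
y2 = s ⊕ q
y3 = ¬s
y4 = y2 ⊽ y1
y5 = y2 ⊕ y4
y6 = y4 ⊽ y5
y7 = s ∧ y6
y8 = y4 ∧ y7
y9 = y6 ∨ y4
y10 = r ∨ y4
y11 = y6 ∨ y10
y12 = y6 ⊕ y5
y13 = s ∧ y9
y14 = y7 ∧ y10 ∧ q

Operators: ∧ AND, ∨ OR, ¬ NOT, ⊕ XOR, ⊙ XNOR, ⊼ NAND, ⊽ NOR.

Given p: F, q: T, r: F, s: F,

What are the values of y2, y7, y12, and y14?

y2 = T  y7 = F  y12 = T  y14 = F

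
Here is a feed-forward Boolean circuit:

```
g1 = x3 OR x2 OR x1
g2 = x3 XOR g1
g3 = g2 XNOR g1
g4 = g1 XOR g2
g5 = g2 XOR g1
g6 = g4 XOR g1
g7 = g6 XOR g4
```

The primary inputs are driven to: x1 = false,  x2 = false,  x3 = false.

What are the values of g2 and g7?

g1 = x3 OR x2 OR x1 = false OR false OR false = false
g2 = x3 XOR g1 = false XOR false = false
g4 = g1 XOR g2 = false XOR false = false
g6 = g4 XOR g1 = false XOR false = false
g7 = g6 XOR g4 = false XOR false = false

g2 = false; g7 = false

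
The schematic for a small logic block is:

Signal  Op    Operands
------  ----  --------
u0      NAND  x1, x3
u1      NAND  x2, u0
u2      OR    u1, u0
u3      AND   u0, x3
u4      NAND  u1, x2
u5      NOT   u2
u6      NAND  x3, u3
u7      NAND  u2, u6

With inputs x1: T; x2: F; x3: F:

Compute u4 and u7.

u0 = x1 NAND x3 = T NAND F = T
u1 = x2 NAND u0 = F NAND T = T
u2 = u1 OR u0 = T OR T = T
u3 = u0 AND x3 = T AND F = F
u4 = u1 NAND x2 = T NAND F = T
u6 = x3 NAND u3 = F NAND F = T
u7 = u2 NAND u6 = T NAND T = F

u4 = T, u7 = F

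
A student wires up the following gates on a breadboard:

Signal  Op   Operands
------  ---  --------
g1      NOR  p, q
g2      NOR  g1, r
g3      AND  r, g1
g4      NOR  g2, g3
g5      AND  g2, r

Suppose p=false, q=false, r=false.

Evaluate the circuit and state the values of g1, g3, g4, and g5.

g1 = p NOR q = false NOR false = true
g2 = g1 NOR r = true NOR false = false
g3 = r AND g1 = false AND true = false
g4 = g2 NOR g3 = false NOR false = true
g5 = g2 AND r = false AND false = false

g1 = true, g3 = false, g4 = true, g5 = false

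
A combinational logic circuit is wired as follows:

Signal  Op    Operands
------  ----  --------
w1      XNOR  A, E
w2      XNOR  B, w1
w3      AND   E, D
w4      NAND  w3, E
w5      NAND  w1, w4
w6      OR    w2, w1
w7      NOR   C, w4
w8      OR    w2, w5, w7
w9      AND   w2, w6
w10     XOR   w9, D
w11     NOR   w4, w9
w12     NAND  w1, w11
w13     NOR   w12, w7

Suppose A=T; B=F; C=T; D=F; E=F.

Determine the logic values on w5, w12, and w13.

w5 = T; w12 = T; w13 = F

w1 = A XNOR E = T XNOR F = F
w2 = B XNOR w1 = F XNOR F = T
w3 = E AND D = F AND F = F
w4 = w3 NAND E = F NAND F = T
w5 = w1 NAND w4 = F NAND T = T
w6 = w2 OR w1 = T OR F = T
w7 = C NOR w4 = T NOR T = F
w9 = w2 AND w6 = T AND T = T
w11 = w4 NOR w9 = T NOR T = F
w12 = w1 NAND w11 = F NAND F = T
w13 = w12 NOR w7 = T NOR F = F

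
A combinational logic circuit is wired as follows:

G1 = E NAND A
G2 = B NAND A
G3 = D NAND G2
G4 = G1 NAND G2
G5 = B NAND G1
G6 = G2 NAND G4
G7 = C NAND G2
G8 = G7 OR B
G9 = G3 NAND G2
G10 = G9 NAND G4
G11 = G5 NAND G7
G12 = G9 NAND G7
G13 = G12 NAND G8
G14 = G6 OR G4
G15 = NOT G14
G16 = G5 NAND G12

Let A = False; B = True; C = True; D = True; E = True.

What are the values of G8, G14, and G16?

G8 = True; G14 = True; G16 = True

G1 = E NAND A = True NAND False = True
G2 = B NAND A = True NAND False = True
G3 = D NAND G2 = True NAND True = False
G4 = G1 NAND G2 = True NAND True = False
G5 = B NAND G1 = True NAND True = False
G6 = G2 NAND G4 = True NAND False = True
G7 = C NAND G2 = True NAND True = False
G8 = G7 OR B = False OR True = True
G9 = G3 NAND G2 = False NAND True = True
G12 = G9 NAND G7 = True NAND False = True
G14 = G6 OR G4 = True OR False = True
G16 = G5 NAND G12 = False NAND True = True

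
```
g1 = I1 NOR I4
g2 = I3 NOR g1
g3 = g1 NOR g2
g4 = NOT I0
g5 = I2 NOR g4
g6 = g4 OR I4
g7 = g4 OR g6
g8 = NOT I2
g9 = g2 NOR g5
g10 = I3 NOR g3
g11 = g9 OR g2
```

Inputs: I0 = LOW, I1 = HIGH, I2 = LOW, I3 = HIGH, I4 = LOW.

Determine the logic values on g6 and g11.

g1 = I1 NOR I4 = HIGH NOR LOW = LOW
g2 = I3 NOR g1 = HIGH NOR LOW = LOW
g4 = NOT I0 = NOT LOW = HIGH
g5 = I2 NOR g4 = LOW NOR HIGH = LOW
g6 = g4 OR I4 = HIGH OR LOW = HIGH
g9 = g2 NOR g5 = LOW NOR LOW = HIGH
g11 = g9 OR g2 = HIGH OR LOW = HIGH

g6 = HIGH; g11 = HIGH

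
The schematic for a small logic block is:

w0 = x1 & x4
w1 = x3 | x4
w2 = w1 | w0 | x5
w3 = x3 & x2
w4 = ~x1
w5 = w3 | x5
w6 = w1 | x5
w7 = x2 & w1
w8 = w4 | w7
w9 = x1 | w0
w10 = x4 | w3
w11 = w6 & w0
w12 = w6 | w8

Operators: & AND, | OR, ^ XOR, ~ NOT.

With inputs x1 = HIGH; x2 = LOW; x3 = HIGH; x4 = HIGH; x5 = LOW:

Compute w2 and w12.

w0 = x1 AND x4 = HIGH AND HIGH = HIGH
w1 = x3 OR x4 = HIGH OR HIGH = HIGH
w2 = w1 OR w0 OR x5 = HIGH OR HIGH OR LOW = HIGH
w4 = NOT x1 = NOT HIGH = LOW
w6 = w1 OR x5 = HIGH OR LOW = HIGH
w7 = x2 AND w1 = LOW AND HIGH = LOW
w8 = w4 OR w7 = LOW OR LOW = LOW
w12 = w6 OR w8 = HIGH OR LOW = HIGH

w2 = HIGH  w12 = HIGH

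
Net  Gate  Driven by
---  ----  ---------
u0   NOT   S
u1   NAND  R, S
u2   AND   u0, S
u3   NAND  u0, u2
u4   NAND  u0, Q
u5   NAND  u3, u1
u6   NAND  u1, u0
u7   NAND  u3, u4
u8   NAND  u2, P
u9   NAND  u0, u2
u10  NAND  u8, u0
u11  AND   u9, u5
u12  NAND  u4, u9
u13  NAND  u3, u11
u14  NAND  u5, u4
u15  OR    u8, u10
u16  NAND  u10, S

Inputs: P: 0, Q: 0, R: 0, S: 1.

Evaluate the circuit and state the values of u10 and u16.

u0 = NOT S = NOT 1 = 0
u2 = u0 AND S = 0 AND 1 = 0
u8 = u2 NAND P = 0 NAND 0 = 1
u10 = u8 NAND u0 = 1 NAND 0 = 1
u16 = u10 NAND S = 1 NAND 1 = 0

u10 = 1; u16 = 0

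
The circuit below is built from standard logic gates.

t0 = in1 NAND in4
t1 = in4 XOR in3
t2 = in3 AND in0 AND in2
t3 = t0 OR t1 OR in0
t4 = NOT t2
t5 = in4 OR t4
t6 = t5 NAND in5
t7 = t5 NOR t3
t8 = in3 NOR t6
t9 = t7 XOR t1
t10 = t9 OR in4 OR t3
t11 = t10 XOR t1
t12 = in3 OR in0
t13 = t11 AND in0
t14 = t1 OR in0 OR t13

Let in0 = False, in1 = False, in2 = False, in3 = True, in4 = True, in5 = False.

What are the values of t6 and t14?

t0 = in1 NAND in4 = False NAND True = True
t1 = in4 XOR in3 = True XOR True = False
t2 = in3 AND in0 AND in2 = True AND False AND False = False
t3 = t0 OR t1 OR in0 = True OR False OR False = True
t4 = NOT t2 = NOT False = True
t5 = in4 OR t4 = True OR True = True
t6 = t5 NAND in5 = True NAND False = True
t7 = t5 NOR t3 = True NOR True = False
t9 = t7 XOR t1 = False XOR False = False
t10 = t9 OR in4 OR t3 = False OR True OR True = True
t11 = t10 XOR t1 = True XOR False = True
t13 = t11 AND in0 = True AND False = False
t14 = t1 OR in0 OR t13 = False OR False OR False = False

t6 = True, t14 = False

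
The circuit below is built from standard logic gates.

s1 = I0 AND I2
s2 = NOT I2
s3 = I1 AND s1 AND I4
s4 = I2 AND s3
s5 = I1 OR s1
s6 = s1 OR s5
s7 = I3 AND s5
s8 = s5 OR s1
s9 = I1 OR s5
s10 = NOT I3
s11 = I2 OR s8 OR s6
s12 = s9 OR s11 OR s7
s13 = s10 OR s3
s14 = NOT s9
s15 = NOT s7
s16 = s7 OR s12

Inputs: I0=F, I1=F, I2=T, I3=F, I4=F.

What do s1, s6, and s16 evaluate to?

s1 = F, s6 = F, s16 = T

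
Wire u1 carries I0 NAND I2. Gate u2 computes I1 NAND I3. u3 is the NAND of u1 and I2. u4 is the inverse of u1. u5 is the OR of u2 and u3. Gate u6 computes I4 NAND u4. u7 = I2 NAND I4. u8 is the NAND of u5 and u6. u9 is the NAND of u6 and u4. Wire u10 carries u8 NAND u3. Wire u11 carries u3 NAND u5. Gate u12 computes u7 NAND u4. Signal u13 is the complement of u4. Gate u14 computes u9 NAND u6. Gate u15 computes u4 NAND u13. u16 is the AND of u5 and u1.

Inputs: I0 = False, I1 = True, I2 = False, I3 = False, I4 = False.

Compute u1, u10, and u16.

u1 = True, u10 = True, u16 = True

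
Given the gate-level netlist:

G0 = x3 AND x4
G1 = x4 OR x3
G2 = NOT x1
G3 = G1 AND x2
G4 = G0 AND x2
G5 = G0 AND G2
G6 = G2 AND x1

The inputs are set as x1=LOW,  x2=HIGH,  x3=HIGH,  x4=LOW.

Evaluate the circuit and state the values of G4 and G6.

G4 = LOW, G6 = LOW

G0 = x3 AND x4 = HIGH AND LOW = LOW
G2 = NOT x1 = NOT LOW = HIGH
G4 = G0 AND x2 = LOW AND HIGH = LOW
G6 = G2 AND x1 = HIGH AND LOW = LOW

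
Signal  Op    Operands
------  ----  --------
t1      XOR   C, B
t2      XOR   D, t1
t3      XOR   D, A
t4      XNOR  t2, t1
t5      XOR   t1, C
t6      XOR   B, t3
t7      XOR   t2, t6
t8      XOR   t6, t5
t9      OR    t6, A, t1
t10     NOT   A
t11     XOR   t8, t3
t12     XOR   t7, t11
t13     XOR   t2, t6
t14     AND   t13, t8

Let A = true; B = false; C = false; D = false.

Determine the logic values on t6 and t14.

t6 = true; t14 = true

t1 = C XOR B = false XOR false = false
t2 = D XOR t1 = false XOR false = false
t3 = D XOR A = false XOR true = true
t5 = t1 XOR C = false XOR false = false
t6 = B XOR t3 = false XOR true = true
t8 = t6 XOR t5 = true XOR false = true
t13 = t2 XOR t6 = false XOR true = true
t14 = t13 AND t8 = true AND true = true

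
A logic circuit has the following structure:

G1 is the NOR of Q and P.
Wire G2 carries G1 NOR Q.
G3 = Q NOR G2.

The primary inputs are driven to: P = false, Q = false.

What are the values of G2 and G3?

G2 = false, G3 = true

G1 = Q NOR P = false NOR false = true
G2 = G1 NOR Q = true NOR false = false
G3 = Q NOR G2 = false NOR false = true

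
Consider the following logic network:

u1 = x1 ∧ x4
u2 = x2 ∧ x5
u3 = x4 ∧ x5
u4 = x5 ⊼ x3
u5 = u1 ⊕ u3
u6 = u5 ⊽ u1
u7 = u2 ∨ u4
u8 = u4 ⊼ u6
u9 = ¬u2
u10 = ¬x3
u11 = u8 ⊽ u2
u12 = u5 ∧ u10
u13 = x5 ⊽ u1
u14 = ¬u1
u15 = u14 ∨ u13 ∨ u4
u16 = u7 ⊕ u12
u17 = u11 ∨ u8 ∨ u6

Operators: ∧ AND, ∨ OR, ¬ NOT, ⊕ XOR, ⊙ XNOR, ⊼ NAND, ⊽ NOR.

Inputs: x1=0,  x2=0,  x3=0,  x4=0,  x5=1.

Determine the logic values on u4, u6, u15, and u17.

u1 = x1 AND x4 = 0 AND 0 = 0
u2 = x2 AND x5 = 0 AND 1 = 0
u3 = x4 AND x5 = 0 AND 1 = 0
u4 = x5 NAND x3 = 1 NAND 0 = 1
u5 = u1 XOR u3 = 0 XOR 0 = 0
u6 = u5 NOR u1 = 0 NOR 0 = 1
u8 = u4 NAND u6 = 1 NAND 1 = 0
u11 = u8 NOR u2 = 0 NOR 0 = 1
u13 = x5 NOR u1 = 1 NOR 0 = 0
u14 = NOT u1 = NOT 0 = 1
u15 = u14 OR u13 OR u4 = 1 OR 0 OR 1 = 1
u17 = u11 OR u8 OR u6 = 1 OR 0 OR 1 = 1

u4 = 1, u6 = 1, u15 = 1, u17 = 1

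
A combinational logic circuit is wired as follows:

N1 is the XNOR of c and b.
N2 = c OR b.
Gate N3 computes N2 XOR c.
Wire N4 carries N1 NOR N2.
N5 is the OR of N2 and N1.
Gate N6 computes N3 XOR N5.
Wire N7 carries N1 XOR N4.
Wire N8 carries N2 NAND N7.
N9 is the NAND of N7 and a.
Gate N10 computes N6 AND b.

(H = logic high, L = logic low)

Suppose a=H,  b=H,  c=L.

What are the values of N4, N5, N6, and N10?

N4 = L, N5 = H, N6 = L, N10 = L

N1 = c XNOR b = L XNOR H = L
N2 = c OR b = L OR H = H
N3 = N2 XOR c = H XOR L = H
N4 = N1 NOR N2 = L NOR H = L
N5 = N2 OR N1 = H OR L = H
N6 = N3 XOR N5 = H XOR H = L
N10 = N6 AND b = L AND H = L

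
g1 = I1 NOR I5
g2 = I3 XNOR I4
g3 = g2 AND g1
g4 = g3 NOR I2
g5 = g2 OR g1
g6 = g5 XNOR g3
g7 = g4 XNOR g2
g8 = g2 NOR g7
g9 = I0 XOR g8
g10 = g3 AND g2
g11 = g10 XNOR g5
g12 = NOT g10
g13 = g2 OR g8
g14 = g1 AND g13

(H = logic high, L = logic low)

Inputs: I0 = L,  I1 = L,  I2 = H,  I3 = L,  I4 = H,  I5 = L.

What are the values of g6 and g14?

g1 = I1 NOR I5 = L NOR L = H
g2 = I3 XNOR I4 = L XNOR H = L
g3 = g2 AND g1 = L AND H = L
g4 = g3 NOR I2 = L NOR H = L
g5 = g2 OR g1 = L OR H = H
g6 = g5 XNOR g3 = H XNOR L = L
g7 = g4 XNOR g2 = L XNOR L = H
g8 = g2 NOR g7 = L NOR H = L
g13 = g2 OR g8 = L OR L = L
g14 = g1 AND g13 = H AND L = L

g6 = L  g14 = L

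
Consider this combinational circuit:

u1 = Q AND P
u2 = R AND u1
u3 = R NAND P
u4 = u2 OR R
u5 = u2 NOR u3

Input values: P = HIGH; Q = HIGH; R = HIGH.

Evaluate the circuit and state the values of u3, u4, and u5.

u3 = LOW  u4 = HIGH  u5 = LOW

u1 = Q AND P = HIGH AND HIGH = HIGH
u2 = R AND u1 = HIGH AND HIGH = HIGH
u3 = R NAND P = HIGH NAND HIGH = LOW
u4 = u2 OR R = HIGH OR HIGH = HIGH
u5 = u2 NOR u3 = HIGH NOR LOW = LOW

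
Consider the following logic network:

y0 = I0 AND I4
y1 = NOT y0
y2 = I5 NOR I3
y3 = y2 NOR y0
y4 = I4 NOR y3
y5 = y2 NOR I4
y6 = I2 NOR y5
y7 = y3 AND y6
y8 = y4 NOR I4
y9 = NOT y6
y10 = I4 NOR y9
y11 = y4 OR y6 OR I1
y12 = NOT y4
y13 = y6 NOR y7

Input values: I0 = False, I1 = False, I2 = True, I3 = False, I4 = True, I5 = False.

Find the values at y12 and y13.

y0 = I0 AND I4 = False AND True = False
y2 = I5 NOR I3 = False NOR False = True
y3 = y2 NOR y0 = True NOR False = False
y4 = I4 NOR y3 = True NOR False = False
y5 = y2 NOR I4 = True NOR True = False
y6 = I2 NOR y5 = True NOR False = False
y7 = y3 AND y6 = False AND False = False
y12 = NOT y4 = NOT False = True
y13 = y6 NOR y7 = False NOR False = True

y12 = True, y13 = True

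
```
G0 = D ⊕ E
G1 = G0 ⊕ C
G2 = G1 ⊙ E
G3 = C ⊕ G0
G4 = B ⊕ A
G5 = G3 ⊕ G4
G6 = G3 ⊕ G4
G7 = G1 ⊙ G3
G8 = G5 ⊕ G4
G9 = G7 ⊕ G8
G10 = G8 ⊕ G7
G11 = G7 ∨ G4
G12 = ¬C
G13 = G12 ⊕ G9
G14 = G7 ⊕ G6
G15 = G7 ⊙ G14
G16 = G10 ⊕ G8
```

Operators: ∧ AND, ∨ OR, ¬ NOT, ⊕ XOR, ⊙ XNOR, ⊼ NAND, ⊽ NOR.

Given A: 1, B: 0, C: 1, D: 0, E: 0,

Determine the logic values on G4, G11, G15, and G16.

G4 = 1; G11 = 1; G15 = 1; G16 = 1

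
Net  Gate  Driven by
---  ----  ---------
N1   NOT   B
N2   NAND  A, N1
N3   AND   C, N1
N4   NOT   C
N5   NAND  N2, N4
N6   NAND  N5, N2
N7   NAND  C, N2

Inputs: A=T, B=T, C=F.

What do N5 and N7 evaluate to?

N1 = NOT B = NOT T = F
N2 = A NAND N1 = T NAND F = T
N4 = NOT C = NOT F = T
N5 = N2 NAND N4 = T NAND T = F
N7 = C NAND N2 = F NAND T = T

N5 = F, N7 = T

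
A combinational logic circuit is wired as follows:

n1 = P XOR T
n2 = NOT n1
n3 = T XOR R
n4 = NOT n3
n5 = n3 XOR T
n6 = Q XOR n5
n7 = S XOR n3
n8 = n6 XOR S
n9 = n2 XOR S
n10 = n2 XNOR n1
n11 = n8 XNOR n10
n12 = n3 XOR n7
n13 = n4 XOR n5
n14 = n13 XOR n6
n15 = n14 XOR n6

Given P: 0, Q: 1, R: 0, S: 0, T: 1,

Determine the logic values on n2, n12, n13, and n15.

n2 = 0  n12 = 0  n13 = 0  n15 = 0

n1 = P XOR T = 0 XOR 1 = 1
n2 = NOT n1 = NOT 1 = 0
n3 = T XOR R = 1 XOR 0 = 1
n4 = NOT n3 = NOT 1 = 0
n5 = n3 XOR T = 1 XOR 1 = 0
n6 = Q XOR n5 = 1 XOR 0 = 1
n7 = S XOR n3 = 0 XOR 1 = 1
n12 = n3 XOR n7 = 1 XOR 1 = 0
n13 = n4 XOR n5 = 0 XOR 0 = 0
n14 = n13 XOR n6 = 0 XOR 1 = 1
n15 = n14 XOR n6 = 1 XOR 1 = 0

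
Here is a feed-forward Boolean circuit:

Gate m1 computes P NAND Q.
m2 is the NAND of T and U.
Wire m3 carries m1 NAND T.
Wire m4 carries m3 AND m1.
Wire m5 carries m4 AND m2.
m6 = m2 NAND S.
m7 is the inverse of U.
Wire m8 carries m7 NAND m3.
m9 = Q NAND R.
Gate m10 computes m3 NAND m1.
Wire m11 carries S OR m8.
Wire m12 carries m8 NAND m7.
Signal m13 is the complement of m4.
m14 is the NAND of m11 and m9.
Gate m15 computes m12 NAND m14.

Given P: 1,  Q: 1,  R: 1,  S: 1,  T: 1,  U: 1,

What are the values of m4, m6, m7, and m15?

m4 = 0, m6 = 1, m7 = 0, m15 = 0

m1 = P NAND Q = 1 NAND 1 = 0
m2 = T NAND U = 1 NAND 1 = 0
m3 = m1 NAND T = 0 NAND 1 = 1
m4 = m3 AND m1 = 1 AND 0 = 0
m6 = m2 NAND S = 0 NAND 1 = 1
m7 = NOT U = NOT 1 = 0
m8 = m7 NAND m3 = 0 NAND 1 = 1
m9 = Q NAND R = 1 NAND 1 = 0
m11 = S OR m8 = 1 OR 1 = 1
m12 = m8 NAND m7 = 1 NAND 0 = 1
m14 = m11 NAND m9 = 1 NAND 0 = 1
m15 = m12 NAND m14 = 1 NAND 1 = 0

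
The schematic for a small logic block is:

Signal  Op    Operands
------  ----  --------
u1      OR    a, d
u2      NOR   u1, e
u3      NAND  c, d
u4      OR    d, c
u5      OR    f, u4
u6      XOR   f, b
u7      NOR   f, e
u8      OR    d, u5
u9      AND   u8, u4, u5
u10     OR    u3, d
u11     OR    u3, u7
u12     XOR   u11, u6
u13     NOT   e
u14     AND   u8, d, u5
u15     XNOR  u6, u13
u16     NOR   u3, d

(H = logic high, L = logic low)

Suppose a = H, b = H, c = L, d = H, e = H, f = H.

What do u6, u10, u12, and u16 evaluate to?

u3 = c NAND d = L NAND H = H
u6 = f XOR b = H XOR H = L
u7 = f NOR e = H NOR H = L
u10 = u3 OR d = H OR H = H
u11 = u3 OR u7 = H OR L = H
u12 = u11 XOR u6 = H XOR L = H
u16 = u3 NOR d = H NOR H = L

u6 = L; u10 = H; u12 = H; u16 = L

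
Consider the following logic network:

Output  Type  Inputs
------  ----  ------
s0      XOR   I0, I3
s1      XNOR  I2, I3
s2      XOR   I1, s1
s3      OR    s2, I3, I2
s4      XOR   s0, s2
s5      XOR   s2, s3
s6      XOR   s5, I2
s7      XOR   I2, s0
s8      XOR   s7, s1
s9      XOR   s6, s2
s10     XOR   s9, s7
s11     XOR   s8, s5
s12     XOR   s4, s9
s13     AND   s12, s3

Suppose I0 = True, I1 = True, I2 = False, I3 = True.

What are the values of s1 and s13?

s1 = False  s13 = False

s0 = I0 XOR I3 = True XOR True = False
s1 = I2 XNOR I3 = False XNOR True = False
s2 = I1 XOR s1 = True XOR False = True
s3 = s2 OR I3 OR I2 = True OR True OR False = True
s4 = s0 XOR s2 = False XOR True = True
s5 = s2 XOR s3 = True XOR True = False
s6 = s5 XOR I2 = False XOR False = False
s9 = s6 XOR s2 = False XOR True = True
s12 = s4 XOR s9 = True XOR True = False
s13 = s12 AND s3 = False AND True = False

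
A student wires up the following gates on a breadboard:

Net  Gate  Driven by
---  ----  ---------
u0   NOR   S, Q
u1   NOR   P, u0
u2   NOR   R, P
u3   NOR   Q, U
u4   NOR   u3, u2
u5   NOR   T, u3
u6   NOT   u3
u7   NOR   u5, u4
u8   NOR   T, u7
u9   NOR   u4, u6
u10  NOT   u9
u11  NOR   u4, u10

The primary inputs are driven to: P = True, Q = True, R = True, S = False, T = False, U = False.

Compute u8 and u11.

u8 = True; u11 = False

u2 = R NOR P = True NOR True = False
u3 = Q NOR U = True NOR False = False
u4 = u3 NOR u2 = False NOR False = True
u5 = T NOR u3 = False NOR False = True
u6 = NOT u3 = NOT False = True
u7 = u5 NOR u4 = True NOR True = False
u8 = T NOR u7 = False NOR False = True
u9 = u4 NOR u6 = True NOR True = False
u10 = NOT u9 = NOT False = True
u11 = u4 NOR u10 = True NOR True = False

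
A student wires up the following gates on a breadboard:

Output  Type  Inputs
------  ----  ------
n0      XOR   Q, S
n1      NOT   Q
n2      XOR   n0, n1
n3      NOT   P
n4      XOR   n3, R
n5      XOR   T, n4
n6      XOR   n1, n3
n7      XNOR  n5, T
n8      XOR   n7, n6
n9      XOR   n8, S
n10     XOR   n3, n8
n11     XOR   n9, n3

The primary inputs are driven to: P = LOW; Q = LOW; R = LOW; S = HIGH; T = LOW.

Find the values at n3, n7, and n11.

n1 = NOT Q = NOT LOW = HIGH
n3 = NOT P = NOT LOW = HIGH
n4 = n3 XOR R = HIGH XOR LOW = HIGH
n5 = T XOR n4 = LOW XOR HIGH = HIGH
n6 = n1 XOR n3 = HIGH XOR HIGH = LOW
n7 = n5 XNOR T = HIGH XNOR LOW = LOW
n8 = n7 XOR n6 = LOW XOR LOW = LOW
n9 = n8 XOR S = LOW XOR HIGH = HIGH
n11 = n9 XOR n3 = HIGH XOR HIGH = LOW

n3 = HIGH; n7 = LOW; n11 = LOW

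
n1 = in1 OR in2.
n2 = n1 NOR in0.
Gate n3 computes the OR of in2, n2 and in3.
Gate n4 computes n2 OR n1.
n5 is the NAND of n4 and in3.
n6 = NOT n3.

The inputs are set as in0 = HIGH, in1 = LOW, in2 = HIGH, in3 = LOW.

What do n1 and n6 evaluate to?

n1 = HIGH, n6 = LOW

n1 = in1 OR in2 = LOW OR HIGH = HIGH
n2 = n1 NOR in0 = HIGH NOR HIGH = LOW
n3 = in2 OR n2 OR in3 = HIGH OR LOW OR LOW = HIGH
n6 = NOT n3 = NOT HIGH = LOW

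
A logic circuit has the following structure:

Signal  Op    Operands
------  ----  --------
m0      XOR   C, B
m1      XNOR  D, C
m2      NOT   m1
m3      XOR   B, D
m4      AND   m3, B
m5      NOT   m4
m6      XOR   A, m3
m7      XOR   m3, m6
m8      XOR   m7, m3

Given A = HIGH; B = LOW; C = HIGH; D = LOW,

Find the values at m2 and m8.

m2 = HIGH, m8 = HIGH

m1 = D XNOR C = LOW XNOR HIGH = LOW
m2 = NOT m1 = NOT LOW = HIGH
m3 = B XOR D = LOW XOR LOW = LOW
m6 = A XOR m3 = HIGH XOR LOW = HIGH
m7 = m3 XOR m6 = LOW XOR HIGH = HIGH
m8 = m7 XOR m3 = HIGH XOR LOW = HIGH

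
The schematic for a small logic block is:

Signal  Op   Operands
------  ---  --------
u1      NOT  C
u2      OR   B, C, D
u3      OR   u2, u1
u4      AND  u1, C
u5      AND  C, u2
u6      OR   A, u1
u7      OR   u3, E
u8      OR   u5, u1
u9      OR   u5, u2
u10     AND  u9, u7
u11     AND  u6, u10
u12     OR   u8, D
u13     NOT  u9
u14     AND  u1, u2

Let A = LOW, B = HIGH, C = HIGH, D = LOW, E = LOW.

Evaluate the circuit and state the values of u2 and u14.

u1 = NOT C = NOT HIGH = LOW
u2 = B OR C OR D = HIGH OR HIGH OR LOW = HIGH
u14 = u1 AND u2 = LOW AND HIGH = LOW

u2 = HIGH; u14 = LOW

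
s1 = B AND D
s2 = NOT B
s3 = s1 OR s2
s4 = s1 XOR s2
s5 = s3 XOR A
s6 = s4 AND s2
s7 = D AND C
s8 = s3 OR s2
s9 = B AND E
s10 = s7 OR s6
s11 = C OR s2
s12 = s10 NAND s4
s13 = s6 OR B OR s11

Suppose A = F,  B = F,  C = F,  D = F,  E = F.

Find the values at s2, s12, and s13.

s2 = T  s12 = F  s13 = T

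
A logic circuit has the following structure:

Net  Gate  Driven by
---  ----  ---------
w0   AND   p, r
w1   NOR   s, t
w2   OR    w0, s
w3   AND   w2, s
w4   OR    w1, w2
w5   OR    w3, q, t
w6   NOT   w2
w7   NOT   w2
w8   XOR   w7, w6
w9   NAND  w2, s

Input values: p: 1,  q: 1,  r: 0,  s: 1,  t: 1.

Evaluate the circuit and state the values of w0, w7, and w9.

w0 = p AND r = 1 AND 0 = 0
w2 = w0 OR s = 0 OR 1 = 1
w7 = NOT w2 = NOT 1 = 0
w9 = w2 NAND s = 1 NAND 1 = 0

w0 = 0, w7 = 0, w9 = 0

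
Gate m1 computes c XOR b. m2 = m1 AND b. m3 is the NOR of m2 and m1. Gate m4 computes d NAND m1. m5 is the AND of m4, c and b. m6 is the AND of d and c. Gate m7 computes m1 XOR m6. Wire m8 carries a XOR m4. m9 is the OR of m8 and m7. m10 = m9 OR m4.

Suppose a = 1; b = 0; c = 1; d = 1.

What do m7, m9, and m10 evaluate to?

m7 = 0  m9 = 1  m10 = 1

m1 = c XOR b = 1 XOR 0 = 1
m4 = d NAND m1 = 1 NAND 1 = 0
m6 = d AND c = 1 AND 1 = 1
m7 = m1 XOR m6 = 1 XOR 1 = 0
m8 = a XOR m4 = 1 XOR 0 = 1
m9 = m8 OR m7 = 1 OR 0 = 1
m10 = m9 OR m4 = 1 OR 0 = 1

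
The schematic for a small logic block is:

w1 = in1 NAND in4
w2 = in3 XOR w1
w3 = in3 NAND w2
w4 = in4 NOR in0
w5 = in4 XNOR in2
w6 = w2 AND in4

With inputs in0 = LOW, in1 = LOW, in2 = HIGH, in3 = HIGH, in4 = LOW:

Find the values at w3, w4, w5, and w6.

w3 = HIGH, w4 = HIGH, w5 = LOW, w6 = LOW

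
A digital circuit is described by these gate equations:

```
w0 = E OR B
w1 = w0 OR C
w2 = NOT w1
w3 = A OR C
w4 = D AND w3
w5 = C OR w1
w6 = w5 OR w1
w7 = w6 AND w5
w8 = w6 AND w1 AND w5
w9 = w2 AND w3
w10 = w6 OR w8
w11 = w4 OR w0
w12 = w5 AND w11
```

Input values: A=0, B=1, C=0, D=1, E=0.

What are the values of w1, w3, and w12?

w1 = 1, w3 = 0, w12 = 1

w0 = E OR B = 0 OR 1 = 1
w1 = w0 OR C = 1 OR 0 = 1
w3 = A OR C = 0 OR 0 = 0
w4 = D AND w3 = 1 AND 0 = 0
w5 = C OR w1 = 0 OR 1 = 1
w11 = w4 OR w0 = 0 OR 1 = 1
w12 = w5 AND w11 = 1 AND 1 = 1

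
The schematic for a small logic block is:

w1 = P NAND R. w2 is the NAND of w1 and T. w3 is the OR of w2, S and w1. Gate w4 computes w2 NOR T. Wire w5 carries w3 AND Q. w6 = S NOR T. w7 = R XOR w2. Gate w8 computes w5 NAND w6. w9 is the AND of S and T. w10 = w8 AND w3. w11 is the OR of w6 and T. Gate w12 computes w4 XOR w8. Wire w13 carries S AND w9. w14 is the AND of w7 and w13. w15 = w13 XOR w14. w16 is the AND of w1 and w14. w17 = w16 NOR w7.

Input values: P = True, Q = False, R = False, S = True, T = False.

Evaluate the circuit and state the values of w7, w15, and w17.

w1 = P NAND R = True NAND False = True
w2 = w1 NAND T = True NAND False = True
w7 = R XOR w2 = False XOR True = True
w9 = S AND T = True AND False = False
w13 = S AND w9 = True AND False = False
w14 = w7 AND w13 = True AND False = False
w15 = w13 XOR w14 = False XOR False = False
w16 = w1 AND w14 = True AND False = False
w17 = w16 NOR w7 = False NOR True = False

w7 = True; w15 = False; w17 = False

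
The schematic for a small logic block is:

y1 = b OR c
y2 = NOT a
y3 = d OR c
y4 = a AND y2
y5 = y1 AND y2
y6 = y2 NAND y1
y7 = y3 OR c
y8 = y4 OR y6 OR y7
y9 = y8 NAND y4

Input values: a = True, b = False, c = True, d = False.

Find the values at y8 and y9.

y8 = True  y9 = True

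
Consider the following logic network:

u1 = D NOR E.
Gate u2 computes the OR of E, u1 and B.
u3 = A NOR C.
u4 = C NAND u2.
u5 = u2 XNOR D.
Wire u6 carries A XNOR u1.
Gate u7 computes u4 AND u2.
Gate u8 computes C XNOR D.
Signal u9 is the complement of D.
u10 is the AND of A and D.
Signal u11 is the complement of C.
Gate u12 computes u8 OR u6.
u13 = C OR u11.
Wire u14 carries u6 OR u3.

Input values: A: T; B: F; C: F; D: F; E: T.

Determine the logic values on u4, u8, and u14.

u1 = D NOR E = F NOR T = F
u2 = E OR u1 OR B = T OR F OR F = T
u3 = A NOR C = T NOR F = F
u4 = C NAND u2 = F NAND T = T
u6 = A XNOR u1 = T XNOR F = F
u8 = C XNOR D = F XNOR F = T
u14 = u6 OR u3 = F OR F = F

u4 = T  u8 = T  u14 = F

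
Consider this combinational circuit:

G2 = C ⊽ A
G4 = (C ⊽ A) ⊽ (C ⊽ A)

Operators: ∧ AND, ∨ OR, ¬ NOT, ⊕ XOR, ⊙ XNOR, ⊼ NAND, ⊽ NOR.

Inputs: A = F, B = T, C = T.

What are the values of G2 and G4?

G2 = F, G4 = T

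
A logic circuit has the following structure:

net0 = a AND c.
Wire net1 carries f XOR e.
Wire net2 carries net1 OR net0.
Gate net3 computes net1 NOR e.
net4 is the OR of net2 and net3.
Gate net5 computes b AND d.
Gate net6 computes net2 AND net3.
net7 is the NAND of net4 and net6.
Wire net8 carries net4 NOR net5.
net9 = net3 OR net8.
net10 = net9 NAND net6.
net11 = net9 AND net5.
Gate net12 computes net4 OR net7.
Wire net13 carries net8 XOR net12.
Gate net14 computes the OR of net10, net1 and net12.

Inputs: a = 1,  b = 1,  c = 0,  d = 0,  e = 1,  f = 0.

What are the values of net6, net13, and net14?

net6 = 0; net13 = 1; net14 = 1

net0 = a AND c = 1 AND 0 = 0
net1 = f XOR e = 0 XOR 1 = 1
net2 = net1 OR net0 = 1 OR 0 = 1
net3 = net1 NOR e = 1 NOR 1 = 0
net4 = net2 OR net3 = 1 OR 0 = 1
net5 = b AND d = 1 AND 0 = 0
net6 = net2 AND net3 = 1 AND 0 = 0
net7 = net4 NAND net6 = 1 NAND 0 = 1
net8 = net4 NOR net5 = 1 NOR 0 = 0
net9 = net3 OR net8 = 0 OR 0 = 0
net10 = net9 NAND net6 = 0 NAND 0 = 1
net12 = net4 OR net7 = 1 OR 1 = 1
net13 = net8 XOR net12 = 0 XOR 1 = 1
net14 = net10 OR net1 OR net12 = 1 OR 1 OR 1 = 1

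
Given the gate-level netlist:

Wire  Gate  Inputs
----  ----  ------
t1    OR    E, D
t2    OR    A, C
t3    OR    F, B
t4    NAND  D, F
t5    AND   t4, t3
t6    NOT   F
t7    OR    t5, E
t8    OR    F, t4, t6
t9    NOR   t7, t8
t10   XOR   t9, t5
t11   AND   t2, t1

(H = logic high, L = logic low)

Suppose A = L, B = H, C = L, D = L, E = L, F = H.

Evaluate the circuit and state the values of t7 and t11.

t7 = H; t11 = L

t1 = E OR D = L OR L = L
t2 = A OR C = L OR L = L
t3 = F OR B = H OR H = H
t4 = D NAND F = L NAND H = H
t5 = t4 AND t3 = H AND H = H
t7 = t5 OR E = H OR L = H
t11 = t2 AND t1 = L AND L = L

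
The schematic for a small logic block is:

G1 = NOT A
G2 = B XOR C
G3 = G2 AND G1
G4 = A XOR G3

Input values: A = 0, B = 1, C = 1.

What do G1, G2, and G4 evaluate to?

G1 = 1, G2 = 0, G4 = 0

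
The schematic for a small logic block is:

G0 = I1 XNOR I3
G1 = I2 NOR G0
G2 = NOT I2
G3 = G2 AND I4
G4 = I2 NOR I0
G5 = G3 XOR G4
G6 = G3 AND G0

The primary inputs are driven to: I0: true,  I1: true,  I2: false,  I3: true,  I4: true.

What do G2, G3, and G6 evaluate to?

G2 = true  G3 = true  G6 = true

G0 = I1 XNOR I3 = true XNOR true = true
G2 = NOT I2 = NOT false = true
G3 = G2 AND I4 = true AND true = true
G6 = G3 AND G0 = true AND true = true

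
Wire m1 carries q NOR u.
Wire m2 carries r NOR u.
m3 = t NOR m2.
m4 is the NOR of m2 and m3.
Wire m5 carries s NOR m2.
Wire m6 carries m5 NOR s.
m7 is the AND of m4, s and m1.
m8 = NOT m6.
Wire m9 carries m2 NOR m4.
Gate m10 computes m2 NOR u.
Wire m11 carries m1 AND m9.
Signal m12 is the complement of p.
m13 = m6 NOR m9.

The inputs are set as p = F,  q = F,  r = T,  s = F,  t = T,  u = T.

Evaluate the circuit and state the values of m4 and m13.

m2 = r NOR u = T NOR T = F
m3 = t NOR m2 = T NOR F = F
m4 = m2 NOR m3 = F NOR F = T
m5 = s NOR m2 = F NOR F = T
m6 = m5 NOR s = T NOR F = F
m9 = m2 NOR m4 = F NOR T = F
m13 = m6 NOR m9 = F NOR F = T

m4 = T  m13 = T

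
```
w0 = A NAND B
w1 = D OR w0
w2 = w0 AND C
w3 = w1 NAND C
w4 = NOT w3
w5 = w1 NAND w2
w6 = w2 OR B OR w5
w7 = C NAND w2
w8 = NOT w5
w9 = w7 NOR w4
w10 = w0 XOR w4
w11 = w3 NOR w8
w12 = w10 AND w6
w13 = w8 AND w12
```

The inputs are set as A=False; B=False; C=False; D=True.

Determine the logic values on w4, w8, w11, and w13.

w0 = A NAND B = False NAND False = True
w1 = D OR w0 = True OR True = True
w2 = w0 AND C = True AND False = False
w3 = w1 NAND C = True NAND False = True
w4 = NOT w3 = NOT True = False
w5 = w1 NAND w2 = True NAND False = True
w6 = w2 OR B OR w5 = False OR False OR True = True
w8 = NOT w5 = NOT True = False
w10 = w0 XOR w4 = True XOR False = True
w11 = w3 NOR w8 = True NOR False = False
w12 = w10 AND w6 = True AND True = True
w13 = w8 AND w12 = False AND True = False

w4 = False; w8 = False; w11 = False; w13 = False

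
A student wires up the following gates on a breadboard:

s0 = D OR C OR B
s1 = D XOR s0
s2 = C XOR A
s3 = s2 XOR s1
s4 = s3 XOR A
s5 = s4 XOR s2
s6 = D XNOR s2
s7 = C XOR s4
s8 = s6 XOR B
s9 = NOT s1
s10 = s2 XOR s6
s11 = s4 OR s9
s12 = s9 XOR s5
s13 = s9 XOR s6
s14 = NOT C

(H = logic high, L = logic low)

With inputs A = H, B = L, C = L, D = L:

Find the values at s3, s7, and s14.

s3 = H, s7 = L, s14 = H

s0 = D OR C OR B = L OR L OR L = L
s1 = D XOR s0 = L XOR L = L
s2 = C XOR A = L XOR H = H
s3 = s2 XOR s1 = H XOR L = H
s4 = s3 XOR A = H XOR H = L
s7 = C XOR s4 = L XOR L = L
s14 = NOT C = NOT L = H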